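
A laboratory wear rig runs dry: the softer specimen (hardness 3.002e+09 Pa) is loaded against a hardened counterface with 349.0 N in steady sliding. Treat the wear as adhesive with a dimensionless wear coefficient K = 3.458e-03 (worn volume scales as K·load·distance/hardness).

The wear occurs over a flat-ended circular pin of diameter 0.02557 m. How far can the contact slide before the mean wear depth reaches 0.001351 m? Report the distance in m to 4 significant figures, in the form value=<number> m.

Intermediates are printed rounded, and the computation runs at exact precision; rounded once at the end: four significant figures.
Contact area A = π·d²/4 = π·(0.02557 m)²/4 = 5.135e-04 m².
Restated in SI base units: W = 349.0 N, H = 3.002e+09 Pa, K = 3.458e-03.
Volume at the limit: V_lim = h_lim·A = 0.001351 · 5.135e-04 = 6.938e-07 m³.
Life L = V_lim·H/(K·W) = 6.938e-07 · 3.002e+09 / (3.458e-03 · 349.0) = 1726 m.

value=1726 m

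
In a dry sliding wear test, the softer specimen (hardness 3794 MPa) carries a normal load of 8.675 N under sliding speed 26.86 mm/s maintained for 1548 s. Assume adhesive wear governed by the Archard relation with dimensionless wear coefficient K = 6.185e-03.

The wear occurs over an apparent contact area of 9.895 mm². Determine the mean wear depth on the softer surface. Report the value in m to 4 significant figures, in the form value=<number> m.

The intermediates appear rounded, and the algebra carries full precision. Rounded once at the end: four significant figures.
Sliding speed v = 26.86 mm/s = 0.02686 m/s. Distance covered L = v·t = 0.02686 m/s × 1548 s = 41.58 m.
Hardness H = 3794 MPa = 3.794e+09 Pa.
Contact area A = 9.895 mm² = 9.895e-06 m².
As SI base values: W = 8.675 N, H = 3.794e+09 Pa, K = 6.185e-03.
Worn volume V = K·W·L/H = 6.185e-03 · 8.675 · 41.58 / 3.794e+09 = 5.880e-10 m³.
Wear depth h = V/A = 5.880e-10 / 9.895e-06 = 5.943e-05 m.

value=5.943e-05 m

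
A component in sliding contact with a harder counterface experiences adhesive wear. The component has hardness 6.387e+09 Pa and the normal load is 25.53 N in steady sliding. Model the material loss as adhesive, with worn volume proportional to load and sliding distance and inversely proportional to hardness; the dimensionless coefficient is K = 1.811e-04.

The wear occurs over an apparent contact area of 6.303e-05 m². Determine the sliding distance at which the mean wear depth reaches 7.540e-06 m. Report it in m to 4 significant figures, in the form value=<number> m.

The intermediates are displayed rounded — all arithmetic holds full precision, and one final rounding, at 4 significant figures.
Restated in SI base units: W = 25.53 N, H = 6.387e+09 Pa, K = 1.811e-04.
Permissible volume V_lim = h_lim·A = 7.540e-06 · 6.303e-05 = 4.752e-10 m³.
Thus life L = V_lim·H/(K·W) = 4.752e-10 · 6.387e+09 / (1.811e-04 · 25.53) = 656.5 m.

value=656.5 m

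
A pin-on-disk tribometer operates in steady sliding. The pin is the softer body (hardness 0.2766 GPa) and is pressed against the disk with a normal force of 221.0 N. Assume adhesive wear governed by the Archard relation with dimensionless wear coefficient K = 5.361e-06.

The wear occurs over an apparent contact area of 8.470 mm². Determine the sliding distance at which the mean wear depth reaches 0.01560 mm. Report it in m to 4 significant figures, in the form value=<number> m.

The computation keeps exact precision. Intermediates are displayed rounded; one final rounding, at four significant figures.
Hardness H = 0.2766 GPa = 2.766e+08 Pa.
Contact area A = 8.470 mm² = 8.470e-06 m².
Depth limit h_lim = 0.01560 mm = 1.560e-05 m.
SI base units throughout: W = 221.0 N, H = 2.766e+08 Pa, K = 5.361e-06.
Volume at the limit: V_lim = h_lim·A = 1.560e-05 · 8.470e-06 = 1.321e-10 m³.
So the life L = V_lim·H/(K·W) = 1.321e-10 · 2.766e+08 / (5.361e-06 · 221.0) = 30.85 m.

value=30.85 m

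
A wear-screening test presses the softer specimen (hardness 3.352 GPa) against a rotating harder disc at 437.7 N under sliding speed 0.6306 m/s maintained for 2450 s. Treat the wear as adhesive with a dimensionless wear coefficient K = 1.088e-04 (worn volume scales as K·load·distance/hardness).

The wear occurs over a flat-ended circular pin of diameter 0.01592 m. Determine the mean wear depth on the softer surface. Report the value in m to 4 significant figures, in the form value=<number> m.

value=1.103e-04 m

The computation keeps full float precision — intermediates are shown rounded; a lone final rounding to 4 significant figures.
Convert: The distance L = v·t = 0.6306 m/s × 2450 s = 1545 m.
Convert: Hardness H = 3.352 GPa = 3.352e+09 Pa.
Convert: Contact area A = π·d²/4 = π·(0.01592 m)²/4 = 1.991e-04 m².
SI base units throughout: W = 437.7 N, H = 3.352e+09 Pa, K = 1.088e-04.
By Archard's law, V = K·W·L/H = 1.088e-04 · 437.7 · 1545 / 3.352e+09 = 2.195e-08 m³.
Average depth h = V/A = 2.195e-08 / 1.991e-04 = 1.103e-04 m.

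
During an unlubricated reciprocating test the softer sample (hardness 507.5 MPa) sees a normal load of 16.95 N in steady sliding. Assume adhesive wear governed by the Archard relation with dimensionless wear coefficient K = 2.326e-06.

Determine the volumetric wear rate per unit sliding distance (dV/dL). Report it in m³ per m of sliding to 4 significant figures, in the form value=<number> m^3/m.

value=7.769e-14 m^3/m

The intermediates are displayed rounded, and all arithmetic carries full float precision. Rounded once at the end, at 4 significant figures.
Hardness H = 507.5 MPa = 5.075e+08 Pa.
In SI base units, W = 16.95 N, H = 5.075e+08 Pa, K = 2.326e-06.
Sliding wear rate dV/dL = K·W/H, per unit distance: 2.326e-06 · 16.95 / 5.075e+08 = 7.769e-14 m³/m.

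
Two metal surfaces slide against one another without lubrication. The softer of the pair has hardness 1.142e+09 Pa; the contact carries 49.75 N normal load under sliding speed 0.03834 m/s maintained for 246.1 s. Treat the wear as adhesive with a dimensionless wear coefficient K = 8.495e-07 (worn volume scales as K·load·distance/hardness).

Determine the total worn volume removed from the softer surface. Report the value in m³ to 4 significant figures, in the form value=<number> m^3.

value=3.492e-13 m^3

Quoted intermediates are rounded — all arithmetic runs at exact precision, and one final rounding: 4 significant digits.
Total distance L = v·t = 0.03834 m/s × 246.1 s = 9.435 m.
In SI base units: W = 49.75 N, H = 1.142e+09 Pa, K = 8.495e-07.
Worn volume V = K·W·L/H = 8.495e-07 · 49.75 · 9.435 / 1.142e+09 = 3.492e-13 m³.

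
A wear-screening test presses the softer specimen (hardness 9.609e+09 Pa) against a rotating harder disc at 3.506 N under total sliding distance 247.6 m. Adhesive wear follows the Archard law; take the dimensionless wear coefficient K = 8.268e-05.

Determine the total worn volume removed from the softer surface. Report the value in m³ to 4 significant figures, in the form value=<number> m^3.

The intermediates are displayed rounded. The computation runs at exact precision. Rounded once at the end, at four significant figures.
SI base units throughout: W = 3.506 N, H = 9.609e+09 Pa, K = 8.268e-05.
The Archard volume V = K·W·L/H = 8.268e-05 · 3.506 · 247.6 / 9.609e+09 = 7.469e-12 m³.

value=7.469e-12 m^3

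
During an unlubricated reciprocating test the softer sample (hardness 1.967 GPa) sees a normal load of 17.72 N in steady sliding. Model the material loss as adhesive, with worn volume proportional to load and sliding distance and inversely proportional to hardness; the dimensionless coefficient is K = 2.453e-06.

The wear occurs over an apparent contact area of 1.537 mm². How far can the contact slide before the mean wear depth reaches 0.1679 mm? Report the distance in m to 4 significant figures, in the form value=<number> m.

Shown intermediates are rounded, and the algebra keeps full float precision. Rounded just once to four significant figures.
Convert: Hardness H = 1.967 GPa = 1.967e+09 Pa.
Convert: Contact area A = 1.537 mm² = 1.537e-06 m².
Convert: Depth limit h_lim = 0.1679 mm = 1.679e-04 m.
As SI base values: W = 17.72 N, H = 1.967e+09 Pa, K = 2.453e-06.
Wearable volume V_lim = h_lim·A = 1.679e-04 · 1.537e-06 = 2.581e-10 m³.
Sliding life L = V_lim·H/(K·W) = 2.581e-10 · 1.967e+09 / (2.453e-06 · 17.72) = 1.168e+04 m.

value=1.168e+04 m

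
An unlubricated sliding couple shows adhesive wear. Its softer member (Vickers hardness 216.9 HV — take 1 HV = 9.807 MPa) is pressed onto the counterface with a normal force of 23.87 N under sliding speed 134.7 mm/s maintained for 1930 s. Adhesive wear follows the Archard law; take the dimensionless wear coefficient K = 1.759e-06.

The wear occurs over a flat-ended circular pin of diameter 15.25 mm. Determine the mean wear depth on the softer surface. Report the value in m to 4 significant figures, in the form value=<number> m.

All working math keeps full float precision, and intermediate values are printed rounded; one last rounding, at 4 significant digits.
Convert: Sliding speed v = 134.7 mm/s = 0.1347 m/s. Sliding distance L = v·t = 0.1347 m/s × 1930 s = 260.0 m.
Convert: Hardness H = 216.9 HV × 9.807 MPa/HV = 2127 MPa = 2.127e+09 Pa.
Convert: Pin diameter d = 15.25 mm = 0.01525 m. Contact area A = π·d²/4 = π·(0.01525 m)²/4 = 1.827e-04 m².
Collected in SI base units: W = 23.87 N, H = 2.127e+09 Pa, K = 1.759e-06.
Archard relation: V = K·W·L/H = 1.759e-06 · 23.87 · 260.0 / 2.127e+09 = 5.132e-12 m³.
Depth h = V/A = 5.132e-12 / 1.827e-04 = 2.809e-08 m.

value=2.809e-08 m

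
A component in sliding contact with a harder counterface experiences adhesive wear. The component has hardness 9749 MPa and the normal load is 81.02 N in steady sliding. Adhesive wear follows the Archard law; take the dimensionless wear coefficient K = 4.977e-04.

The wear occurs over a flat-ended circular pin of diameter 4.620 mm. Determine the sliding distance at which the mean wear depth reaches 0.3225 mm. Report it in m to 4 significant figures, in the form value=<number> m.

value=1307 m

Intermediates are shown rounded; each operation keeps exact precision; one last rounding: four significant digits.
Convert: Hardness H = 9749 MPa = 9.749e+09 Pa.
Convert: Pin diameter d = 4.620 mm = 0.004620 m. Contact area A = π·d²/4 = π·(0.004620 m)²/4 = 1.676e-05 m².
Convert: Depth limit h_lim = 0.3225 mm = 3.225e-04 m.
In SI base units, W = 81.02 N, H = 9.749e+09 Pa, K = 4.977e-04.
Volume at the limit: V_lim = h_lim·A = 3.225e-04 · 1.676e-05 = 5.406e-09 m³.
Thus life L = V_lim·H/(K·W) = 5.406e-09 · 9.749e+09 / (4.977e-04 · 81.02) = 1307 m.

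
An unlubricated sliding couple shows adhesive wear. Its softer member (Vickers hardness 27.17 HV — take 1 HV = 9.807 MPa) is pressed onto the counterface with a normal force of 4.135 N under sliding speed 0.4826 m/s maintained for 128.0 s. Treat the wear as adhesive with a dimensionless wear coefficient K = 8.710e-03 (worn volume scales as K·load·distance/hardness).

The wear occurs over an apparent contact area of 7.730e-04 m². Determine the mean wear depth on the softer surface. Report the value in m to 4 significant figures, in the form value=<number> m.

value=1.080e-05 m

Intermediate values are shown rounded — each operation keeps exact precision, and rounded once at the end: four significant digits.
Total distance L = v·t = 0.4826 m/s × 128.0 s = 61.77 m.
Hardness H = 27.17 HV × 9.807 MPa/HV = 266.5 MPa = 2.665e+08 Pa.
Restated in SI base units: W = 4.135 N, H = 2.665e+08 Pa, K = 8.710e-03.
Archard relation: V = K·W·L/H = 8.710e-03 · 4.135 · 61.77 / 2.665e+08 = 8.350e-09 m³.
Wear depth h = V/A = 8.350e-09 / 7.730e-04 = 1.080e-05 m.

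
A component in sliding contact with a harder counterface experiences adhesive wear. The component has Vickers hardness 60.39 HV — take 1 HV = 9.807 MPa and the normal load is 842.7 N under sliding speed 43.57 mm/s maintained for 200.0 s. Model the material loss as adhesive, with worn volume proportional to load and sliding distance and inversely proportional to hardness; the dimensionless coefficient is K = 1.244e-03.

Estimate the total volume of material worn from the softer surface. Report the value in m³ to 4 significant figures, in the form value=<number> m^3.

value=1.542e-08 m^3

Intermediates appear rounded — the algebra keeps exact precision, and one last rounding, at four significant digits.
Convert: Sliding speed v = 43.57 mm/s = 0.04357 m/s. Distance covered L = v·t = 0.04357 m/s × 200.0 s = 8.714 m.
Convert: Hardness H = 60.39 HV × 9.807 MPa/HV = 592.2 MPa = 5.922e+08 Pa.
Restated in SI base units: W = 842.7 N, H = 5.922e+08 Pa, K = 1.244e-03.
Volume removed: V = K·W·L/H = 1.244e-03 · 842.7 · 8.714 / 5.922e+08 = 1.542e-08 m³.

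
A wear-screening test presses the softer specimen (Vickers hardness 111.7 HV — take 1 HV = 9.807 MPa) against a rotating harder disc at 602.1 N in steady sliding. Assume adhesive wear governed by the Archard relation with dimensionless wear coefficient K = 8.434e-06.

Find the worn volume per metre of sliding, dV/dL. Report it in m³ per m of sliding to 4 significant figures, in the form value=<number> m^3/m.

Intermediate values are displayed rounded — each operation runs at full precision; a lone final rounding to 4 significant figures.
Hardness H = 111.7 HV × 9.807 MPa/HV = 1095 MPa = 1.095e+09 Pa.
SI base units throughout: W = 602.1 N, H = 1.095e+09 Pa, K = 8.434e-06.
Volumetric rate dV/dL = K·W/H, per unit distance: 8.434e-06 · 602.1 / 1.095e+09 = 4.636e-12 m³/m.

value=4.636e-12 m^3/m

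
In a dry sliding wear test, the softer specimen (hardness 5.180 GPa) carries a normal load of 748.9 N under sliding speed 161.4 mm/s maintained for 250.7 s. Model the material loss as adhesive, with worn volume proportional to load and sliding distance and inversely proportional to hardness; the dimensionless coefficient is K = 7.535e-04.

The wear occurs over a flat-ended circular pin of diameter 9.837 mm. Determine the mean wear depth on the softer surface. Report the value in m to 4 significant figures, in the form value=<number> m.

The intermediates are displayed rounded. All working math maintains full float precision; a single final rounding to four significant digits.
Convert: Sliding speed v = 161.4 mm/s = 0.1614 m/s. Total distance L = v·t = 0.1614 m/s × 250.7 s = 40.46 m.
Convert: Hardness H = 5.180 GPa = 5.180e+09 Pa.
Convert: Pin diameter d = 9.837 mm = 0.009837 m. Contact area A = π·d²/4 = π·(0.009837 m)²/4 = 7.600e-05 m².
Working in SI base units: W = 748.9 N, H = 5.180e+09 Pa, K = 7.535e-04.
Archard volume V = K·W·L/H = 7.535e-04 · 748.9 · 40.46 / 5.180e+09 = 4.408e-09 m³.
Mean depth h = V/A = 4.408e-09 / 7.600e-05 = 5.800e-05 m.

value=5.800e-05 m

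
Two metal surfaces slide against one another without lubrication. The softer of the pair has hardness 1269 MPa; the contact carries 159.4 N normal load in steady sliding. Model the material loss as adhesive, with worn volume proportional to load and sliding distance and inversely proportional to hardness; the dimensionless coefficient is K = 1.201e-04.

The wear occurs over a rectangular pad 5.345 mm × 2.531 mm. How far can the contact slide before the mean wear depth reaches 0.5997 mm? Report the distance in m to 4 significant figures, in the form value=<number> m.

value=537.8 m

Printed values are rounded. Every step carries full precision, and a single final rounding to four significant digits.
Hardness H = 1269 MPa = 1.269e+09 Pa.
Pad sides 5.345 mm × 2.531 mm = 0.005345 m × 0.002531 m. Contact area A = 0.005345 m × 0.002531 m = 1.353e-05 m².
Depth limit h_lim = 0.5997 mm = 5.997e-04 m.
Restated in SI base units: W = 159.4 N, H = 1.269e+09 Pa, K = 1.201e-04.
Wearable volume V_lim = h_lim·A = 5.997e-04 · 1.353e-05 = 8.113e-09 m³.
Sliding life L = V_lim·H/(K·W) = 8.113e-09 · 1.269e+09 / (1.201e-04 · 159.4) = 537.8 m.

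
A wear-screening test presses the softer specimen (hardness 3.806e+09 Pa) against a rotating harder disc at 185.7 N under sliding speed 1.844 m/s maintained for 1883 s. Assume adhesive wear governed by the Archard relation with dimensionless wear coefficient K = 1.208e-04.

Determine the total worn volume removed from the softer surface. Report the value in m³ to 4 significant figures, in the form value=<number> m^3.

value=2.047e-08 m^3

The intermediates are shown rounded; the algebra carries full precision; one last rounding to four significant figures.
Path length L = v·t = 1.844 m/s × 1883 s = 3472 m.
Expressed in SI base units: W = 185.7 N, H = 3.806e+09 Pa, K = 1.208e-04.
Apply Archard: V = K·W·L/H = 1.208e-04 · 185.7 · 3472 / 3.806e+09 = 2.047e-08 m³.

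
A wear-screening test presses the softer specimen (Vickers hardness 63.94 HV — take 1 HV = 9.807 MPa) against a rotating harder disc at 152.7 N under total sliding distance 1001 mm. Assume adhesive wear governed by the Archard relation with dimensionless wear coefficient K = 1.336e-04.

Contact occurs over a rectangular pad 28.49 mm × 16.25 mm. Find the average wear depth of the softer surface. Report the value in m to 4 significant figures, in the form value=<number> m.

The intermediates are printed rounded. Each operation runs at exact precision — a single final rounding: 4 significant figures.
Convert: Sliding distance L = 1001 mm = 1.001 m.
Convert: Hardness H = 63.94 HV × 9.807 MPa/HV = 627.1 MPa = 6.271e+08 Pa.
Convert: Pad sides 28.49 mm × 16.25 mm = 0.02849 m × 0.01625 m. Contact area A = 0.02849 m × 0.01625 m = 4.630e-04 m².
SI base units throughout: W = 152.7 N, H = 6.271e+08 Pa, K = 1.336e-04.
Worn volume V = K·W·L/H = 1.336e-04 · 152.7 · 1.001 / 6.271e+08 = 3.257e-11 m³.
Depth h = V/A = 3.257e-11 / 4.630e-04 = 7.034e-08 m.

value=7.034e-08 m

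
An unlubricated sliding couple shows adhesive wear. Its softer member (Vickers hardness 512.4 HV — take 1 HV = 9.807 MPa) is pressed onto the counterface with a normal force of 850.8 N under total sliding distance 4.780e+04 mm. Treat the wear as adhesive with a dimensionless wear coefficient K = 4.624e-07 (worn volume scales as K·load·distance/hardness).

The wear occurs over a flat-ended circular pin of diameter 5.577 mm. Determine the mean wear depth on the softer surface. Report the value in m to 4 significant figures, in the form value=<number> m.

Intermediate values appear rounded — the computation runs at full precision; rounded once at the end, at 4 significant digits.
Distance covered L = 4.780e+04 mm = 47.80 m.
Hardness H = 512.4 HV × 9.807 MPa/HV = 5025 MPa = 5.025e+09 Pa.
Pin diameter d = 5.577 mm = 0.005577 m. Contact area A = π·d²/4 = π·(0.005577 m)²/4 = 2.443e-05 m².
In SI base units, W = 850.8 N, H = 5.025e+09 Pa, K = 4.624e-07.
Archard volume V = K·W·L/H = 4.624e-07 · 850.8 · 47.80 / 5.025e+09 = 3.742e-12 m³.
Wear depth h = V/A = 3.742e-12 / 2.443e-05 = 1.532e-07 m.

value=1.532e-07 m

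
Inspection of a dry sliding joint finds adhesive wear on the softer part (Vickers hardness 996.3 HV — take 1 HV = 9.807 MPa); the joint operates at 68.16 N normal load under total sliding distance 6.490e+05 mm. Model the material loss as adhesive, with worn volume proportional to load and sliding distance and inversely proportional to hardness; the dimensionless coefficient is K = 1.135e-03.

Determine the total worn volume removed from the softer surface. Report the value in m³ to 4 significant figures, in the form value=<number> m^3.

value=5.139e-09 m^3

Intermediates are shown rounded, and the algebra keeps full float precision; a lone final rounding to 4 significant figures.
Path length L = 6.490e+05 mm = 649.0 m.
Hardness H = 996.3 HV × 9.807 MPa/HV = 9771 MPa = 9.771e+09 Pa.
SI base units throughout: W = 68.16 N, H = 9.771e+09 Pa, K = 1.135e-03.
By Archard's law, V = K·W·L/H = 1.135e-03 · 68.16 · 649.0 / 9.771e+09 = 5.139e-09 m³.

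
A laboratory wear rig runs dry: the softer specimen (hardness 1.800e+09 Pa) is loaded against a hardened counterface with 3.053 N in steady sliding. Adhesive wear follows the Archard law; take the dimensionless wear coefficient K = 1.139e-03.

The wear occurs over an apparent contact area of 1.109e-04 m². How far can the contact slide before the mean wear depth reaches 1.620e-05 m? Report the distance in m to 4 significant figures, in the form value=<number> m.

value=930.0 m

All working math runs at full float precision — intermediates are displayed rounded, and one last rounding to 4 significant digits.
SI base units throughout: W = 3.053 N, H = 1.800e+09 Pa, K = 1.139e-03.
Permissible volume V_lim = h_lim·A = 1.620e-05 · 1.109e-04 = 1.797e-09 m³.
Inverting, life L = V_lim·H/(K·W) = 1.797e-09 · 1.800e+09 / (1.139e-03 · 3.053) = 930.0 m.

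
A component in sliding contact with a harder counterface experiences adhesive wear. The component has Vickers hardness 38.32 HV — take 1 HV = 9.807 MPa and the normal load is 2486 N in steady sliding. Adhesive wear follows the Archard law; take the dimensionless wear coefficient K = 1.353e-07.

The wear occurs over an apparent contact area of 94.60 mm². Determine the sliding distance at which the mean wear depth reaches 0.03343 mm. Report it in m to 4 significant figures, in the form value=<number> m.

The computation keeps full float precision; intermediate values are printed rounded. Rounded just once, at four significant figures.
Hardness H = 38.32 HV × 9.807 MPa/HV = 375.8 MPa = 3.758e+08 Pa.
Contact area A = 94.60 mm² = 9.460e-05 m².
Depth limit h_lim = 0.03343 mm = 3.343e-05 m.
Collected in SI base units: W = 2486 N, H = 3.758e+08 Pa, K = 1.353e-07.
Allowed volume V_lim = h_lim·A = 3.343e-05 · 9.460e-05 = 3.162e-09 m³.
So the life L = V_lim·H/(K·W) = 3.162e-09 · 3.758e+08 / (1.353e-07 · 2486) = 3533 m.

value=3533 m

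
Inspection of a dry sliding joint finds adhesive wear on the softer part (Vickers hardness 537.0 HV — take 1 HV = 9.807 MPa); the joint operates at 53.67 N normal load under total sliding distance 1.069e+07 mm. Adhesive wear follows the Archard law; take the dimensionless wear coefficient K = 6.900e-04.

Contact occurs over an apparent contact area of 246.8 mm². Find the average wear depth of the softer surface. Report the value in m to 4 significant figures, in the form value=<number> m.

Shown intermediates are rounded, and the computation keeps full float precision — one last rounding, at 4 significant figures.
Convert: Path length L = 1.069e+07 mm = 1.069e+04 m.
Convert: Hardness H = 537.0 HV × 9.807 MPa/HV = 5266 MPa = 5.266e+09 Pa.
Convert: Contact area A = 246.8 mm² = 2.468e-04 m².
Working in SI base units: W = 53.67 N, H = 5.266e+09 Pa, K = 6.900e-04.
Apply Archard: V = K·W·L/H = 6.900e-04 · 53.67 · 1.069e+04 / 5.266e+09 = 7.517e-08 m³.
Mean wear depth h = V/A = 7.517e-08 / 2.468e-04 = 3.046e-04 m.

value=3.046e-04 m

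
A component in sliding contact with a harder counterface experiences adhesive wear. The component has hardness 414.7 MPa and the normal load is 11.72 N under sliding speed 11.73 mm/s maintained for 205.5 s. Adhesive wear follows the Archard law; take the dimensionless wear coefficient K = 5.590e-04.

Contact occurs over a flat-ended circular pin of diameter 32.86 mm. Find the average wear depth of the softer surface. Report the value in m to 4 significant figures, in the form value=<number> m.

Intermediates appear rounded; the algebra holds exact precision, and one final rounding: four significant digits.
Sliding speed v = 11.73 mm/s = 0.01173 m/s. Sliding distance L = v·t = 0.01173 m/s × 205.5 s = 2.411 m.
Hardness H = 414.7 MPa = 4.147e+08 Pa.
Pin diameter d = 32.86 mm = 0.03286 m. Contact area A = π·d²/4 = π·(0.03286 m)²/4 = 8.481e-04 m².
Working in SI base units: W = 11.72 N, H = 4.147e+08 Pa, K = 5.590e-04.
Archard volume V = K·W·L/H = 5.590e-04 · 11.72 · 2.411 / 4.147e+08 = 3.808e-11 m³.
Wear depth h = V/A = 3.808e-11 / 8.481e-04 = 4.490e-08 m.

value=4.490e-08 m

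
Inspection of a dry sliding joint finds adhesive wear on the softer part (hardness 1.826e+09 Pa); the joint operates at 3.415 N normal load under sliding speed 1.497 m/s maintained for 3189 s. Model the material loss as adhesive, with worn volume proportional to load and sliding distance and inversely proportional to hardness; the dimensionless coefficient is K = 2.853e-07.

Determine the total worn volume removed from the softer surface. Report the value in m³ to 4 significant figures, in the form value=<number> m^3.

The intermediates are printed rounded; every step carries full float precision; a single final rounding, at 4 significant figures.
Distance L = v·t = 1.497 m/s × 3189 s = 4774 m.
SI base units throughout: W = 3.415 N, H = 1.826e+09 Pa, K = 2.853e-07.
Wear volume V = K·W·L/H = 2.853e-07 · 3.415 · 4774 / 1.826e+09 = 2.547e-12 m³.

value=2.547e-12 m^3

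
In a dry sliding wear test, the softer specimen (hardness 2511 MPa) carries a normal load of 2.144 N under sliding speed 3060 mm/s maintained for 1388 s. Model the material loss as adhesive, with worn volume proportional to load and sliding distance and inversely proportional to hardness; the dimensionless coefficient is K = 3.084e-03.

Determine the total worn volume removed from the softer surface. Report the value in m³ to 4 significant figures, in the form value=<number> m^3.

value=1.118e-08 m^3

The intermediates are displayed rounded, and all arithmetic holds full float precision, and rounded once at the end to 4 significant figures.
Sliding speed v = 3060 mm/s = 3.060 m/s. Total distance L = v·t = 3.060 m/s × 1388 s = 4247 m.
Hardness H = 2511 MPa = 2.511e+09 Pa.
Expressed in SI base units: W = 2.144 N, H = 2.511e+09 Pa, K = 3.084e-03.
The Archard volume V = K·W·L/H = 3.084e-03 · 2.144 · 4247 / 2.511e+09 = 1.118e-08 m³.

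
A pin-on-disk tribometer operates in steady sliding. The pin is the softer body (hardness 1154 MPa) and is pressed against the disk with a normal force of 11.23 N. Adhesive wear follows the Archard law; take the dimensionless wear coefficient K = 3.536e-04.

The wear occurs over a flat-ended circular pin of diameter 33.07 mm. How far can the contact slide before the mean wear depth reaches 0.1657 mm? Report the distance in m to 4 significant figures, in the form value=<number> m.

The algebra holds exact precision — quoted intermediates are rounded — a lone final rounding: four significant figures.
Hardness H = 1154 MPa = 1.154e+09 Pa.
Pin diameter d = 33.07 mm = 0.03307 m. Contact area A = π·d²/4 = π·(0.03307 m)²/4 = 8.589e-04 m².
Depth limit h_lim = 0.1657 mm = 1.657e-04 m.
Collected in SI base units: W = 11.23 N, H = 1.154e+09 Pa, K = 3.536e-04.
Volume at the limit: V_lim = h_lim·A = 1.657e-04 · 8.589e-04 = 1.423e-07 m³.
So the life L = V_lim·H/(K·W) = 1.423e-07 · 1.154e+09 / (3.536e-04 · 11.23) = 4.136e+04 m.

value=4.136e+04 m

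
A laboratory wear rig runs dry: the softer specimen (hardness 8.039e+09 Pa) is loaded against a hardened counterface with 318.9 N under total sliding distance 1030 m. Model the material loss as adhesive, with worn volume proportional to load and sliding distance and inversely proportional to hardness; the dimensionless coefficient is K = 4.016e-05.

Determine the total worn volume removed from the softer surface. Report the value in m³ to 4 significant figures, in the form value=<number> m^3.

value=1.641e-09 m^3

Intermediate values are printed rounded, and each operation keeps full precision. Rounded just once: 4 significant digits.
Working in SI base units: W = 318.9 N, H = 8.039e+09 Pa, K = 4.016e-05.
Worn volume V = K·W·L/H = 4.016e-05 · 318.9 · 1030 / 8.039e+09 = 1.641e-09 m³.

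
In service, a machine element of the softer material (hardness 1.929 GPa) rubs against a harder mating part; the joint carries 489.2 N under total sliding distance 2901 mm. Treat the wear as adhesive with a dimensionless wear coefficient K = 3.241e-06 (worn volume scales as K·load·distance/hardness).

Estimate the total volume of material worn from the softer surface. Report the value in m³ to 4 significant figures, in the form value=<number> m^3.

The intermediates are printed rounded — the algebra keeps full precision — one last rounding, at 4 significant figures.
Total distance L = 2901 mm = 2.901 m.
Hardness H = 1.929 GPa = 1.929e+09 Pa.
As SI base values: W = 489.2 N, H = 1.929e+09 Pa, K = 3.241e-06.
The Archard volume V = K·W·L/H = 3.241e-06 · 489.2 · 2.901 / 1.929e+09 = 2.384e-12 m³.

value=2.384e-12 m^3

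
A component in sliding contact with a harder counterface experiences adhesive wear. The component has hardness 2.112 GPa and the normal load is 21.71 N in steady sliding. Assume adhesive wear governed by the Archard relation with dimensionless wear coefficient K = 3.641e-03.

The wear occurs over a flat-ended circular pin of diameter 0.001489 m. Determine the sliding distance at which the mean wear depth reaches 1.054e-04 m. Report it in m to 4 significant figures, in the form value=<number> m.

The algebra keeps exact precision — shown intermediates are rounded, and a lone final rounding: four significant figures.
Convert: Hardness H = 2.112 GPa = 2.112e+09 Pa.
Convert: Contact area A = π·d²/4 = π·(0.001489 m)²/4 = 1.741e-06 m².
SI base units throughout: W = 21.71 N, H = 2.112e+09 Pa, K = 3.641e-03.
Allowed volume V_lim = h_lim·A = 1.054e-04 · 1.741e-06 = 1.835e-10 m³.
So the life L = V_lim·H/(K·W) = 1.835e-10 · 2.112e+09 / (3.641e-03 · 21.71) = 4.904 m.

value=4.904 m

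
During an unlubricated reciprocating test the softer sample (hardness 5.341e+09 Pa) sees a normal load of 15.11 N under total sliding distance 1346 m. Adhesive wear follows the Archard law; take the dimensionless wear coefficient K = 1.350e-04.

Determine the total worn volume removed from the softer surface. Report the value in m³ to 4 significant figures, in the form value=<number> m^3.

value=5.141e-10 m^3

Intermediate values are displayed rounded; the algebra maintains full float precision. Rounded just once to 4 significant digits.
Expressed in SI base units: W = 15.11 N, H = 5.341e+09 Pa, K = 1.350e-04.
Volume removed: V = K·W·L/H = 1.350e-04 · 15.11 · 1346 / 5.341e+09 = 5.141e-10 m³.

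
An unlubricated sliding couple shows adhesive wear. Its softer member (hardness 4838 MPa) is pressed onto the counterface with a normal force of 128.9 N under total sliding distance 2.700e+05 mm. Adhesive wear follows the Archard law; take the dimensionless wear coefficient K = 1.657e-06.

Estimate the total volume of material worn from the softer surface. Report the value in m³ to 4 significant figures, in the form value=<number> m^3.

value=1.192e-11 m^3

The intermediates appear rounded, and each operation keeps full precision — rounded once at the end: four significant figures.
The distance L = 2.700e+05 mm = 270.0 m.
Hardness H = 4838 MPa = 4.838e+09 Pa.
In SI base units, W = 128.9 N, H = 4.838e+09 Pa, K = 1.657e-06.
Archard volume V = K·W·L/H = 1.657e-06 · 128.9 · 270.0 / 4.838e+09 = 1.192e-11 m³.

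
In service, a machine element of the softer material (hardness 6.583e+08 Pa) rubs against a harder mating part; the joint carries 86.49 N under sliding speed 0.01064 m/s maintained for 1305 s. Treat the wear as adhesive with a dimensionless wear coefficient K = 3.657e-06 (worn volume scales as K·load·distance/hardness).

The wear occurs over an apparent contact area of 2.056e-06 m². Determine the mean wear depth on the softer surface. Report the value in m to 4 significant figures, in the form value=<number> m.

value=3.245e-06 m

Every step holds full precision — intermediate values are displayed rounded — rounded just once, at four significant digits.
Total distance L = v·t = 0.01064 m/s × 1305 s = 13.89 m.
Restated in SI base units: W = 86.49 N, H = 6.583e+08 Pa, K = 3.657e-06.
Worn volume V = K·W·L/H = 3.657e-06 · 86.49 · 13.89 / 6.583e+08 = 6.671e-12 m³.
Mean depth h = V/A = 6.671e-12 / 2.056e-06 = 3.245e-06 m.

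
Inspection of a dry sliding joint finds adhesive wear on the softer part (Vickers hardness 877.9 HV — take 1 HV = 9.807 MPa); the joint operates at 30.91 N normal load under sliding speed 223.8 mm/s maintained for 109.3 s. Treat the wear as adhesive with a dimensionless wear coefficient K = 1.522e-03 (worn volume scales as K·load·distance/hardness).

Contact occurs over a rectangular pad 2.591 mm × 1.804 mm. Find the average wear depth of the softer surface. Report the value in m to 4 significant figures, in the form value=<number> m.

All arithmetic carries full precision; intermediate values are printed rounded; rounded once at the end, at 4 significant figures.
Sliding speed v = 223.8 mm/s = 0.2238 m/s. Distance L = v·t = 0.2238 m/s × 109.3 s = 24.46 m.
Hardness H = 877.9 HV × 9.807 MPa/HV = 8610 MPa = 8.610e+09 Pa.
Pad sides 2.591 mm × 1.804 mm = 0.002591 m × 0.001804 m. Contact area A = 0.002591 m × 0.001804 m = 4.674e-06 m².
Collected in SI base units: W = 30.91 N, H = 8.610e+09 Pa, K = 1.522e-03.
Worn volume V = K·W·L/H = 1.522e-03 · 30.91 · 24.46 / 8.610e+09 = 1.337e-10 m³.
Wear depth h = V/A = 1.337e-10 / 4.674e-06 = 2.860e-05 m.

value=2.860e-05 m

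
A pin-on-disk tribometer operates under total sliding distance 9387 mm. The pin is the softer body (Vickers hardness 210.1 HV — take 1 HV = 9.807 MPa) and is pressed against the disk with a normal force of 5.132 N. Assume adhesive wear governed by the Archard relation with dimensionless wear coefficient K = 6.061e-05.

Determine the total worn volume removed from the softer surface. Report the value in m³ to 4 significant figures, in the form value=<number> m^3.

value=1.417e-12 m^3

The computation maintains full float precision; intermediates appear rounded. Rounded just once, at 4 significant figures.
The distance L = 9387 mm = 9.387 m.
Hardness H = 210.1 HV × 9.807 MPa/HV = 2060 MPa = 2.060e+09 Pa.
As SI base values: W = 5.132 N, H = 2.060e+09 Pa, K = 6.061e-05.
The Archard volume V = K·W·L/H = 6.061e-05 · 5.132 · 9.387 / 2.060e+09 = 1.417e-12 m³.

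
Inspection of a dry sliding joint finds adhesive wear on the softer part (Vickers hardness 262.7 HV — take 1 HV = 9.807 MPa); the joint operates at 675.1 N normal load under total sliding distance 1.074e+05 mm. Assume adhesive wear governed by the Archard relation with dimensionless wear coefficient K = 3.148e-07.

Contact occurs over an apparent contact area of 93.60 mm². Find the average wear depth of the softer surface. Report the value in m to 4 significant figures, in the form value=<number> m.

Quoted intermediates are rounded — the computation carries full float precision, and one last rounding: four significant figures.
Convert: Distance covered L = 1.074e+05 mm = 107.4 m.
Convert: Hardness H = 262.7 HV × 9.807 MPa/HV = 2576 MPa = 2.576e+09 Pa.
Convert: Contact area A = 93.60 mm² = 9.360e-05 m².
SI base units throughout: W = 675.1 N, H = 2.576e+09 Pa, K = 3.148e-07.
Volume removed: V = K·W·L/H = 3.148e-07 · 675.1 · 107.4 / 2.576e+09 = 8.860e-12 m³.
Average depth h = V/A = 8.860e-12 / 9.360e-05 = 9.465e-08 m.

value=9.465e-08 m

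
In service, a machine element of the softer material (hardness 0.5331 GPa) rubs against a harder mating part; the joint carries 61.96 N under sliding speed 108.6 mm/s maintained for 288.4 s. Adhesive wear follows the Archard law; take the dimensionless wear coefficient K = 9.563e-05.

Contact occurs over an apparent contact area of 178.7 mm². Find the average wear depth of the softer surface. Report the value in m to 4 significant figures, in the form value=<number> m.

value=1.948e-06 m

The intermediates are displayed rounded — every step maintains full precision. Rounded once at the end to 4 significant figures.
Convert: Sliding speed v = 108.6 mm/s = 0.1086 m/s. Total distance L = v·t = 0.1086 m/s × 288.4 s = 31.32 m.
Convert: Hardness H = 0.5331 GPa = 5.331e+08 Pa.
Convert: Contact area A = 178.7 mm² = 1.787e-04 m².
In SI base units, W = 61.96 N, H = 5.331e+08 Pa, K = 9.563e-05.
The Archard volume V = K·W·L/H = 9.563e-05 · 61.96 · 31.32 / 5.331e+08 = 3.481e-10 m³.
Average depth h = V/A = 3.481e-10 / 1.787e-04 = 1.948e-06 m.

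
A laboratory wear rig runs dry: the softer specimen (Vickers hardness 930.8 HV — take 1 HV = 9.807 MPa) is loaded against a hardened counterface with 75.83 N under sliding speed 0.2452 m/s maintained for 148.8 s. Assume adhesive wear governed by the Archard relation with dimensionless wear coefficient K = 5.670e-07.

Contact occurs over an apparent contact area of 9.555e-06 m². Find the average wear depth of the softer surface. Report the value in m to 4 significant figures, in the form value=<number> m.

value=1.799e-08 m

All arithmetic holds full precision; intermediates are printed rounded. Rounded just once, at 4 significant digits.
Convert: Sliding distance L = v·t = 0.2452 m/s × 148.8 s = 36.49 m.
Convert: Hardness H = 930.8 HV × 9.807 MPa/HV = 9128 MPa = 9.128e+09 Pa.
Collected in SI base units: W = 75.83 N, H = 9.128e+09 Pa, K = 5.670e-07.
Wear volume V = K·W·L/H = 5.670e-07 · 75.83 · 36.49 / 9.128e+09 = 1.719e-13 m³.
Mean wear depth h = V/A = 1.719e-13 / 9.555e-06 = 1.799e-08 m.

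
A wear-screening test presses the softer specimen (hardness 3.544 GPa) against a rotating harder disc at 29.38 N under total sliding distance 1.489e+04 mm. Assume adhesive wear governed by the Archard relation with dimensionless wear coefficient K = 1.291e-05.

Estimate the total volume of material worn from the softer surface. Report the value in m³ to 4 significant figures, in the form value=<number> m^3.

value=1.594e-12 m^3

Each operation maintains full precision. The intermediates appear rounded; rounded just once: 4 significant figures.
Path length L = 1.489e+04 mm = 14.89 m.
Hardness H = 3.544 GPa = 3.544e+09 Pa.
Expressed in SI base units: W = 29.38 N, H = 3.544e+09 Pa, K = 1.291e-05.
Archard volume V = K·W·L/H = 1.291e-05 · 29.38 · 14.89 / 3.544e+09 = 1.594e-12 m³.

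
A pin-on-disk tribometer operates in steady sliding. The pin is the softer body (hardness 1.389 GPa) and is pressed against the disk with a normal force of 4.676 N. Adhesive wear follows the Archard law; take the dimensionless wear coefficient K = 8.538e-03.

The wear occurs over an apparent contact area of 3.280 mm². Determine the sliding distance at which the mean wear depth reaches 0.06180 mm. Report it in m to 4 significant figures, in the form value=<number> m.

Printed values are rounded. All arithmetic keeps full float precision — a lone final rounding, at four significant figures.
Hardness H = 1.389 GPa = 1.389e+09 Pa.
Contact area A = 3.280 mm² = 3.280e-06 m².
Depth limit h_lim = 0.06180 mm = 6.180e-05 m.
Restated in SI base units: W = 4.676 N, H = 1.389e+09 Pa, K = 8.538e-03.
Permissible volume V_lim = h_lim·A = 6.180e-05 · 3.280e-06 = 2.027e-10 m³.
Life L = V_lim·H/(K·W) = 2.027e-10 · 1.389e+09 / (8.538e-03 · 4.676) = 7.052 m.

value=7.052 m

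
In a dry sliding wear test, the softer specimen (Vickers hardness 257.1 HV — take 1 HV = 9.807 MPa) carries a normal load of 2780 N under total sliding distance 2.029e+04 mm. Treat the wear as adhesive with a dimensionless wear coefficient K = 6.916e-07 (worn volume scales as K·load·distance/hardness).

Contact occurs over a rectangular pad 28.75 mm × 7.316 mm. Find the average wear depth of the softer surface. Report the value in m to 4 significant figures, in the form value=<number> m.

value=7.356e-08 m

Intermediates are shown rounded — every step carries full precision, and one last rounding, at 4 significant figures.
Sliding distance L = 2.029e+04 mm = 20.29 m.
Hardness H = 257.1 HV × 9.807 MPa/HV = 2521 MPa = 2.521e+09 Pa.
Pad sides 28.75 mm × 7.316 mm = 0.02875 m × 0.007316 m. Contact area A = 0.02875 m × 0.007316 m = 2.103e-04 m².
Working in SI base units: W = 2780 N, H = 2.521e+09 Pa, K = 6.916e-07.
Volume removed: V = K·W·L/H = 6.916e-07 · 2780 · 20.29 / 2.521e+09 = 1.547e-11 m³.
Wear depth h = V/A = 1.547e-11 / 2.103e-04 = 7.356e-08 m.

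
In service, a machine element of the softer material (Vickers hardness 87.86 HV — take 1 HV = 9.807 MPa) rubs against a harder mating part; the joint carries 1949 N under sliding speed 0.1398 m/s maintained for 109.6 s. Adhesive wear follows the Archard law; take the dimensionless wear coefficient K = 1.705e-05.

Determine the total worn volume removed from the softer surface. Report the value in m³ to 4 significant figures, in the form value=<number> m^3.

value=5.909e-10 m^3

The intermediates are printed rounded — each operation carries full precision — a lone final rounding, at 4 significant figures.
Path length L = v·t = 0.1398 m/s × 109.6 s = 15.32 m.
Hardness H = 87.86 HV × 9.807 MPa/HV = 861.6 MPa = 8.616e+08 Pa.
Collected in SI base units: W = 1949 N, H = 8.616e+08 Pa, K = 1.705e-05.
Archard volume V = K·W·L/H = 1.705e-05 · 1949 · 15.32 / 8.616e+08 = 5.909e-10 m³.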